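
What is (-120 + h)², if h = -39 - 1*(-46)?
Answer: 12769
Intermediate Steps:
h = 7 (h = -39 + 46 = 7)
(-120 + h)² = (-120 + 7)² = (-113)² = 12769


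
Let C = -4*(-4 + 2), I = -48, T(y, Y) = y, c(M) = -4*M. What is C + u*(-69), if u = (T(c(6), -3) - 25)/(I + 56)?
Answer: 3445/8 ≈ 430.63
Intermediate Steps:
C = 8 (C = -4*(-2) = 8)
u = -49/8 (u = (-4*6 - 25)/(-48 + 56) = (-24 - 25)/8 = -49*⅛ = -49/8 ≈ -6.1250)
C + u*(-69) = 8 - 49/8*(-69) = 8 + 3381/8 = 3445/8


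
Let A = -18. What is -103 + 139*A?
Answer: -2605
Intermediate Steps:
-103 + 139*A = -103 + 139*(-18) = -103 - 2502 = -2605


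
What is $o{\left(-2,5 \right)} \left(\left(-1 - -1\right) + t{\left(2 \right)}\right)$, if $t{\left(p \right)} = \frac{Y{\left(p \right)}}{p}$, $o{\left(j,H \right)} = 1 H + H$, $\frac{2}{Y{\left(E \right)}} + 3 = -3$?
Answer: $- \frac{5}{3} \approx -1.6667$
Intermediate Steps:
$Y{\left(E \right)} = - \frac{1}{3}$ ($Y{\left(E \right)} = \frac{2}{-3 - 3} = \frac{2}{-6} = 2 \left(- \frac{1}{6}\right) = - \frac{1}{3}$)
$o{\left(j,H \right)} = 2 H$ ($o{\left(j,H \right)} = H + H = 2 H$)
$t{\left(p \right)} = - \frac{1}{3 p}$
$o{\left(-2,5 \right)} \left(\left(-1 - -1\right) + t{\left(2 \right)}\right) = 2 \cdot 5 \left(\left(-1 - -1\right) - \frac{1}{3 \cdot 2}\right) = 10 \left(\left(-1 + 1\right) - \frac{1}{6}\right) = 10 \left(0 - \frac{1}{6}\right) = 10 \left(- \frac{1}{6}\right) = - \frac{5}{3}$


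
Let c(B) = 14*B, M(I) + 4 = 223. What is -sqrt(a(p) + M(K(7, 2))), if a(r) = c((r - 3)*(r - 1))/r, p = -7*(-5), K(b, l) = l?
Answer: -sqrt(16355)/5 ≈ -25.577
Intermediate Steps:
M(I) = 219 (M(I) = -4 + 223 = 219)
p = 35
a(r) = 14*(-1 + r)*(-3 + r)/r (a(r) = (14*((r - 3)*(r - 1)))/r = (14*((-3 + r)*(-1 + r)))/r = (14*((-1 + r)*(-3 + r)))/r = (14*(-1 + r)*(-3 + r))/r = 14*(-1 + r)*(-3 + r)/r)
-sqrt(a(p) + M(K(7, 2))) = -sqrt((-56 + 14*35 + 42/35) + 219) = -sqrt((-56 + 490 + 42*(1/35)) + 219) = -sqrt((-56 + 490 + 6/5) + 219) = -sqrt(2176/5 + 219) = -sqrt(3271/5) = -sqrt(16355)/5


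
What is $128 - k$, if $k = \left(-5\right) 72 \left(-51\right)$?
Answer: $-18232$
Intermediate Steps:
$k = 18360$ ($k = \left(-360\right) \left(-51\right) = 18360$)
$128 - k = 128 - 18360 = -18232$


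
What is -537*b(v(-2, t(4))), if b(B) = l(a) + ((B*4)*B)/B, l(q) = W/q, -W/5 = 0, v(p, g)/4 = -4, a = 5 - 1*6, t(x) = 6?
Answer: 34368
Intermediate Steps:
a = -1 (a = 5 - 6 = -1)
v(p, g) = -16 (v(p, g) = 4*(-4) = -16)
W = 0 (W = -5*0 = 0)
l(q) = 0 (l(q) = 0/q = 0)
b(B) = 4*B (b(B) = 0 + ((B*4)*B)/B = 0 + ((4*B)*B)/B = 0 + (4*B²)/B = 0 + 4*B = 4*B)
-537*b(v(-2, t(4))) = -2148*(-16) = -537*(-64) = 34368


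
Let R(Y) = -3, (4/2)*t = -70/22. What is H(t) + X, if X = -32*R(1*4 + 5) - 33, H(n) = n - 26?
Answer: 779/22 ≈ 35.409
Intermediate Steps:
t = -35/22 (t = (-70/22)/2 = (-70*1/22)/2 = (½)*(-35/11) = -35/22 ≈ -1.5909)
H(n) = -26 + n
X = 63 (X = -32*(-3) - 33 = 96 - 33 = 63)
H(t) + X = (-26 - 35/22) + 63 = -607/22 + 63 = 779/22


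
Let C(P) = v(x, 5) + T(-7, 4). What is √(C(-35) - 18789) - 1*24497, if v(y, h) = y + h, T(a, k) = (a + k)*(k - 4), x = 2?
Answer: -24497 + I*√18782 ≈ -24497.0 + 137.05*I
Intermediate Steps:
T(a, k) = (-4 + k)*(a + k) (T(a, k) = (a + k)*(-4 + k) = (-4 + k)*(a + k))
v(y, h) = h + y
C(P) = 7 (C(P) = (5 + 2) + (4² - 4*(-7) - 4*4 - 7*4) = 7 + (16 + 28 - 16 - 28) = 7 + 0 = 7)
√(C(-35) - 18789) - 1*24497 = √(7 - 18789) - 1*24497 = √(-18782) - 24497 = I*√18782 - 24497 = -24497 + I*√18782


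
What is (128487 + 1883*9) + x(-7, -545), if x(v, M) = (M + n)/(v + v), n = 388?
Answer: 2036233/14 ≈ 1.4545e+5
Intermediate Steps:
x(v, M) = (388 + M)/(2*v) (x(v, M) = (M + 388)/(v + v) = (388 + M)/((2*v)) = (388 + M)*(1/(2*v)) = (388 + M)/(2*v))
(128487 + 1883*9) + x(-7, -545) = (128487 + 1883*9) + (½)*(388 - 545)/(-7) = (128487 + 16947) + (½)*(-⅐)*(-157) = 145434 + 157/14 = 2036233/14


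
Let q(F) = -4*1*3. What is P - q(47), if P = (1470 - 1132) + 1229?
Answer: 1579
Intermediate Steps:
q(F) = -12 (q(F) = -4*3 = -12)
P = 1567 (P = 338 + 1229 = 1567)
P - q(47) = 1567 - 1*(-12) = 1567 + 12 = 1579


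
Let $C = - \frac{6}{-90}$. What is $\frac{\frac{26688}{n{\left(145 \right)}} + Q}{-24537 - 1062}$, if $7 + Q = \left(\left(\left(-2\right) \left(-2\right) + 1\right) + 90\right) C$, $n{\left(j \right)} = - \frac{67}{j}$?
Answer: $\frac{11609414}{5145399} \approx 2.2563$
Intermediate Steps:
$C = \frac{1}{15}$ ($C = \left(-6\right) \left(- \frac{1}{90}\right) = \frac{1}{15} \approx 0.066667$)
$Q = - \frac{2}{3}$ ($Q = -7 + \left(\left(\left(-2\right) \left(-2\right) + 1\right) + 90\right) \frac{1}{15} = -7 + \left(\left(4 + 1\right) + 90\right) \frac{1}{15} = -7 + \left(5 + 90\right) \frac{1}{15} = -7 + 95 \cdot \frac{1}{15} = -7 + \frac{19}{3} = - \frac{2}{3} \approx -0.66667$)
$\frac{\frac{26688}{n{\left(145 \right)}} + Q}{-24537 - 1062} = \frac{\frac{26688}{\left(-67\right) \frac{1}{145}} - \frac{2}{3}}{-24537 - 1062} = \frac{\frac{26688}{\left(-67\right) \frac{1}{145}} - \frac{2}{3}}{-25599} = \left(\frac{26688}{- \frac{67}{145}} - \frac{2}{3}\right) \left(- \frac{1}{25599}\right) = \left(26688 \left(- \frac{145}{67}\right) - \frac{2}{3}\right) \left(- \frac{1}{25599}\right) = \left(- \frac{3869760}{67} - \frac{2}{3}\right) \left(- \frac{1}{25599}\right) = \left(- \frac{11609414}{201}\right) \left(- \frac{1}{25599}\right) = \frac{11609414}{5145399}$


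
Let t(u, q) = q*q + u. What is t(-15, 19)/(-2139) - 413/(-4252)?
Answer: -587785/9095028 ≈ -0.064627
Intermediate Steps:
t(u, q) = u + q**2 (t(u, q) = q**2 + u = u + q**2)
t(-15, 19)/(-2139) - 413/(-4252) = (-15 + 19**2)/(-2139) - 413/(-4252) = (-15 + 361)*(-1/2139) - 413*(-1/4252) = 346*(-1/2139) + 413/4252 = -346/2139 + 413/4252 = -587785/9095028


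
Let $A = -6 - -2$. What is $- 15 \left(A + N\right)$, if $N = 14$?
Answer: $-150$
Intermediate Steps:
$A = -4$ ($A = -6 + 2 = -4$)
$- 15 \left(A + N\right) = - 15 \left(-4 + 14\right) = \left(-15\right) 10 = -150$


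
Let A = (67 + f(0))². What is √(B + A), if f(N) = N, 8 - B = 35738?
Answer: I*√31241 ≈ 176.75*I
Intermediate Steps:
B = -35730 (B = 8 - 1*35738 = 8 - 35738 = -35730)
A = 4489 (A = (67 + 0)² = 67² = 4489)
√(B + A) = √(-35730 + 4489) = √(-31241) = I*√31241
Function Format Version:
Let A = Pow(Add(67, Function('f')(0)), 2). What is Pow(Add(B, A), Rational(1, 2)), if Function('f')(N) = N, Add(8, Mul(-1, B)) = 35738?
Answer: Mul(I, Pow(31241, Rational(1, 2))) ≈ Mul(176.75, I)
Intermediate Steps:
B = -35730 (B = Add(8, Mul(-1, 35738)) = Add(8, -35738) = -35730)
A = 4489 (A = Pow(Add(67, 0), 2) = Pow(67, 2) = 4489)
Pow(Add(B, A), Rational(1, 2)) = Pow(Add(-35730, 4489), Rational(1, 2)) = Pow(-31241, Rational(1, 2)) = Mul(I, Pow(31241, Rational(1, 2)))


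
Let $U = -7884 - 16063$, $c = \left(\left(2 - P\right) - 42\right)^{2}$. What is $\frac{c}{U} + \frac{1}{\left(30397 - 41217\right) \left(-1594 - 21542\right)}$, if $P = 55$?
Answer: $- \frac{2259241944053}{5994688909440} \approx -0.37687$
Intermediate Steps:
$c = 9025$ ($c = \left(\left(2 - 55\right) - 42\right)^{2} = \left(-53 - 42\right)^{2} = \left(-95\right)^{2} = 9025$)
$U = -23947$ ($U = -7884 - 16063 = -23947$)
$\frac{c}{U} + \frac{1}{\left(30397 - 41217\right) \left(-1594 - 21542\right)} = \frac{9025}{-23947} + \frac{1}{\left(30397 - 41217\right) \left(-1594 - 21542\right)} = 9025 \left(- \frac{1}{23947}\right) + \frac{1}{\left(-10820\right) \left(-1594 - 21542\right)} = - \frac{9025}{23947} - \frac{1}{10820 \left(-23136\right)} = - \frac{9025}{23947} - - \frac{1}{250331520} = - \frac{9025}{23947} + \frac{1}{250331520} = - \frac{2259241944053}{5994688909440}$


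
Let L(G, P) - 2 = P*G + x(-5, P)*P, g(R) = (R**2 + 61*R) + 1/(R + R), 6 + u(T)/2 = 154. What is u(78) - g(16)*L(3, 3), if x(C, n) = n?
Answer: -194757/8 ≈ -24345.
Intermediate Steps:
u(T) = 296 (u(T) = -12 + 2*154 = -12 + 308 = 296)
g(R) = R**2 + 1/(2*R) + 61*R (g(R) = (R**2 + 61*R) + 1/(2*R) = R**2 + 1/(2*R) + 61*R)
L(G, P) = 2 + P**2 + G*P (L(G, P) = 2 + (P*G + P*P) = 2 + (G*P + P**2) = 2 + (P**2 + G*P) = 2 + P**2 + G*P)
u(78) - g(16)*L(3, 3) = 296 - (16**2 + (1/2)/16 + 61*16)*(2 + 3**2 + 3*3) = 296 - (256 + (1/2)*(1/16) + 976)*(2 + 9 + 9) = 296 - (256 + 1/32 + 976)*20 = 296 - 39425*20/32 = 296 - 1*197125/8 = 296 - 197125/8 = -194757/8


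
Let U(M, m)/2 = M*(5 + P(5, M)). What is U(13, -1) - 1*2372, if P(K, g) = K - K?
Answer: -2242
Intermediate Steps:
P(K, g) = 0
U(M, m) = 10*M (U(M, m) = 2*(M*(5 + 0)) = 2*(M*5) = 2*(5*M) = 10*M)
U(13, -1) - 1*2372 = 10*13 - 1*2372 = 130 - 2372 = -2242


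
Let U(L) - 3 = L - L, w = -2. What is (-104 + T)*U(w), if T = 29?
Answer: -225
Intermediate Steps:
U(L) = 3 (U(L) = 3 + (L - L) = 3 + 0 = 3)
(-104 + T)*U(w) = (-104 + 29)*3 = -75*3 = -225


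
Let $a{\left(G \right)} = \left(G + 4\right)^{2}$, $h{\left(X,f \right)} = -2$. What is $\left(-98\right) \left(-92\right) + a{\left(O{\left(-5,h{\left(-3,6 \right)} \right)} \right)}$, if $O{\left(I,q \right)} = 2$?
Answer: $9052$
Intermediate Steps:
$a{\left(G \right)} = \left(4 + G\right)^{2}$
$\left(-98\right) \left(-92\right) + a{\left(O{\left(-5,h{\left(-3,6 \right)} \right)} \right)} = \left(-98\right) \left(-92\right) + \left(4 + 2\right)^{2} = 9016 + 6^{2} = 9016 + 36 = 9052$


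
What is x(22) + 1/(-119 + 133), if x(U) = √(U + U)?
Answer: 1/14 + 2*√11 ≈ 6.7047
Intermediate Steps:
x(U) = √2*√U (x(U) = √(2*U) = √2*√U)
x(22) + 1/(-119 + 133) = √2*√22 + 1/(-119 + 133) = 2*√11 + 1/14 = 1/14 + 2*√11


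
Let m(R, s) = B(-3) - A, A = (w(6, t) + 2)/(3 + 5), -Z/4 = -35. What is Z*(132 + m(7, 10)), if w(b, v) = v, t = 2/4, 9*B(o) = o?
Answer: 220675/12 ≈ 18390.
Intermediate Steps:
B(o) = o/9
Z = 140 (Z = -4*(-35) = 140)
t = 1/2 (t = 2*(1/4) = 1/2 ≈ 0.50000)
A = 5/16 (A = (1/2 + 2)/(3 + 5) = (5/2)/8 = (5/2)*(1/8) = 5/16 ≈ 0.31250)
m(R, s) = -31/48 (m(R, s) = (1/9)*(-3) - 1*5/16 = -1/3 - 5/16 = -31/48)
Z*(132 + m(7, 10)) = 140*(132 - 31/48) = 140*(6305/48) = 220675/12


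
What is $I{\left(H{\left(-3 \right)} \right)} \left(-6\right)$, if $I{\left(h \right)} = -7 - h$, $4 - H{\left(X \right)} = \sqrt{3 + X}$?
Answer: $66$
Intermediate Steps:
$H{\left(X \right)} = 4 - \sqrt{3 + X}$
$I{\left(H{\left(-3 \right)} \right)} \left(-6\right) = \left(-7 - \left(4 - \sqrt{3 - 3}\right)\right) \left(-6\right) = \left(-7 - \left(4 - \sqrt{0}\right)\right) \left(-6\right) = \left(-7 - \left(4 - 0\right)\right) \left(-6\right) = \left(-7 - \left(4 + 0\right)\right) \left(-6\right) = \left(-7 - 4\right) \left(-6\right) = \left(-11\right) \left(-6\right) = 66$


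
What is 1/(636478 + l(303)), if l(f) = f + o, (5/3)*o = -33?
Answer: 5/3183806 ≈ 1.5704e-6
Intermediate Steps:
o = -99/5 (o = (3/5)*(-33) = -99/5 ≈ -19.800)
l(f) = -99/5 + f (l(f) = f - 99/5 = -99/5 + f)
1/(636478 + l(303)) = 1/(636478 + (-99/5 + 303)) = 1/(636478 + 1416/5) = 1/(3183806/5) = 5/3183806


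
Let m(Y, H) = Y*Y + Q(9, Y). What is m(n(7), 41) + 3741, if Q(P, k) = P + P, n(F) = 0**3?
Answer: 3759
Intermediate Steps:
n(F) = 0
Q(P, k) = 2*P
m(Y, H) = 18 + Y**2 (m(Y, H) = Y*Y + 2*9 = Y**2 + 18 = 18 + Y**2)
m(n(7), 41) + 3741 = (18 + 0**2) + 3741 = (18 + 0) + 3741 = 18 + 3741 = 3759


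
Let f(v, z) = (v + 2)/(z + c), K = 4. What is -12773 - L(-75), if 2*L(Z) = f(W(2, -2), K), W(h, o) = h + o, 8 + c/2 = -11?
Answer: -434281/34 ≈ -12773.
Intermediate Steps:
c = -38 (c = -16 + 2*(-11) = -16 - 22 = -38)
f(v, z) = (2 + v)/(-38 + z) (f(v, z) = (v + 2)/(z - 38) = (2 + v)/(-38 + z))
L(Z) = -1/34 (L(Z) = ((2 + (2 - 2))/(-38 + 4))/2 = ((2 + 0)/(-34))/2 = (-1/34*2)/2 = (1/2)*(-1/17) = -1/34)
-12773 - L(-75) = -12773 - 1*(-1/34) = -12773 + 1/34 = -434281/34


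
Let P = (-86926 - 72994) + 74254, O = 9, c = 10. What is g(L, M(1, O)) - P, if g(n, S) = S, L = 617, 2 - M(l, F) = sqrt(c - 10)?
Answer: 85668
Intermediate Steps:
M(l, F) = 2 (M(l, F) = 2 - sqrt(10 - 10) = 2 - sqrt(0) = 2 - 1*0 = 2 + 0 = 2)
P = -85666 (P = -159920 + 74254 = -85666)
g(L, M(1, O)) - P = 2 - 1*(-85666) = 2 + 85666 = 85668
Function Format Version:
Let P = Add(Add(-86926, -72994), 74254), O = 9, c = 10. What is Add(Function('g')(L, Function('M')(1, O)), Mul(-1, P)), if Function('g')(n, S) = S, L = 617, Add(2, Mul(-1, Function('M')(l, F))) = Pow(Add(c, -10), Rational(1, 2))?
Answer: 85668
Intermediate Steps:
Function('M')(l, F) = 2 (Function('M')(l, F) = Add(2, Mul(-1, Pow(Add(10, -10), Rational(1, 2)))) = Add(2, Mul(-1, Pow(0, Rational(1, 2)))) = Add(2, Mul(-1, 0)) = Add(2, 0) = 2)
P = -85666 (P = Add(-159920, 74254) = -85666)
Add(Function('g')(L, Function('M')(1, O)), Mul(-1, P)) = Add(2, Mul(-1, -85666)) = Add(2, 85666) = 85668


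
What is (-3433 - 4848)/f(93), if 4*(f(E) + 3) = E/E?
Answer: 33124/11 ≈ 3011.3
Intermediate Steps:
f(E) = -11/4 (f(E) = -3 + (E/E)/4 = -3 + (¼)*1 = -3 + ¼ = -11/4)
(-3433 - 4848)/f(93) = (-3433 - 4848)/(-11/4) = -8281*(-4/11) = 33124/11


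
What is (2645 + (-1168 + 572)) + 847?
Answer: 2896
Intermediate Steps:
(2645 + (-1168 + 572)) + 847 = (2645 - 596) + 847 = 2049 + 847 = 2896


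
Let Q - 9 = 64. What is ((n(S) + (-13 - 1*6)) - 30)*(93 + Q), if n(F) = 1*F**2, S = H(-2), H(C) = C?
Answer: -7470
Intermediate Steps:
Q = 73 (Q = 9 + 64 = 73)
S = -2
n(F) = F**2
((n(S) + (-13 - 1*6)) - 30)*(93 + Q) = (((-2)**2 + (-13 - 1*6)) - 30)*(93 + 73) = ((4 + (-13 - 6)) - 30)*166 = ((4 - 19) - 30)*166 = (-15 - 30)*166 = -45*166 = -7470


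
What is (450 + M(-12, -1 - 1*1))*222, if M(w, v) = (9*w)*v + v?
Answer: 147408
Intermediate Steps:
M(w, v) = v + 9*v*w (M(w, v) = 9*v*w + v = v + 9*v*w)
(450 + M(-12, -1 - 1*1))*222 = (450 + (-1 - 1*1)*(1 + 9*(-12)))*222 = (450 + (-1 - 1)*(1 - 108))*222 = (450 - 2*(-107))*222 = (450 + 214)*222 = 664*222 = 147408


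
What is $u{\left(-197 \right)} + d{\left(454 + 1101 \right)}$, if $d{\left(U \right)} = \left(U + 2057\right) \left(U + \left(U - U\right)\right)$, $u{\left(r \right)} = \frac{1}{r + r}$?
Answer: $\frac{2212964039}{394} \approx 5.6167 \cdot 10^{6}$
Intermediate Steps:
$u{\left(r \right)} = \frac{1}{2 r}$
$d{\left(U \right)} = U \left(2057 + U\right)$ ($d{\left(U \right)} = \left(2057 + U\right) \left(U + 0\right) = \left(2057 + U\right) U = U \left(2057 + U\right)$)
$u{\left(-197 \right)} + d{\left(454 + 1101 \right)} = \frac{1}{2 \left(-197\right)} + \left(454 + 1101\right) \left(2057 + \left(454 + 1101\right)\right) = \frac{1}{2} \left(- \frac{1}{197}\right) + 1555 \left(2057 + 1555\right) = - \frac{1}{394} + 1555 \cdot 3612 = - \frac{1}{394} + 5616660 = \frac{2212964039}{394}$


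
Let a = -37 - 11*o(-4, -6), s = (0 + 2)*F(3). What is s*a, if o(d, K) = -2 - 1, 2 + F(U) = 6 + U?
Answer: -56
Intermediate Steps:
F(U) = 4 + U (F(U) = -2 + (6 + U) = 4 + U)
o(d, K) = -3
s = 14 (s = (0 + 2)*(4 + 3) = 2*7 = 14)
a = -4 (a = -37 - 11*(-3) = -37 + 33 = -4)
s*a = 14*(-4) = -56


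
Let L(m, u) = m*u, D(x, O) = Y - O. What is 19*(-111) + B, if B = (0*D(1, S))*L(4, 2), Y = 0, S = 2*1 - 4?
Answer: -2109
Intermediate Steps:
S = -2 (S = 2 - 4 = -2)
D(x, O) = -O (D(x, O) = 0 - O = -O)
B = 0 (B = (0*(-1*(-2)))*(4*2) = (0*2)*8 = 0*8 = 0)
19*(-111) + B = 19*(-111) + 0 = -2109 + 0 = -2109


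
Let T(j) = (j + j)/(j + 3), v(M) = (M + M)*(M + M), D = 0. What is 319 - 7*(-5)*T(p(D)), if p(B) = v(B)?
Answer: 319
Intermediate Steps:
v(M) = 4*M² (v(M) = (2*M)*(2*M) = 4*M²)
p(B) = 4*B²
T(j) = 2*j/(3 + j) (T(j) = (2*j)/(3 + j) = 2*j/(3 + j))
319 - 7*(-5)*T(p(D)) = 319 - 7*(-5)*2*(4*0²)/(3 + 4*0²) = 319 - (-35)*2*(4*0)/(3 + 4*0) = 319 - (-35)*2*0/(3 + 0) = 319 - (-35)*2*0/3 = 319 - (-35)*2*0*(⅓) = 319 - (-35)*0 = 319 - 1*0 = 319 + 0 = 319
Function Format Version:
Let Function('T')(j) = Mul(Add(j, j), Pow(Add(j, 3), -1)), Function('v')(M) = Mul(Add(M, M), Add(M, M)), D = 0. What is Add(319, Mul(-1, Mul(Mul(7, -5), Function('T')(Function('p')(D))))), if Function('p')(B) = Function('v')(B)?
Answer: 319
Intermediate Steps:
Function('v')(M) = Mul(4, Pow(M, 2)) (Function('v')(M) = Mul(Mul(2, M), Mul(2, M)) = Mul(4, Pow(M, 2)))
Function('p')(B) = Mul(4, Pow(B, 2))
Function('T')(j) = Mul(2, j, Pow(Add(3, j), -1)) (Function('T')(j) = Mul(Mul(2, j), Pow(Add(3, j), -1)) = Mul(2, j, Pow(Add(3, j), -1)))
Add(319, Mul(-1, Mul(Mul(7, -5), Function('T')(Function('p')(D))))) = Add(319, Mul(-1, Mul(Mul(7, -5), Mul(2, Mul(4, Pow(0, 2)), Pow(Add(3, Mul(4, Pow(0, 2))), -1))))) = Add(319, Mul(-1, Mul(-35, Mul(2, Mul(4, 0), Pow(Add(3, Mul(4, 0)), -1))))) = Add(319, Mul(-1, Mul(-35, Mul(2, 0, Pow(Add(3, 0), -1))))) = Add(319, Mul(-1, Mul(-35, Mul(2, 0, Pow(3, -1))))) = Add(319, Mul(-1, Mul(-35, Mul(2, 0, Rational(1, 3))))) = Add(319, Mul(-1, Mul(-35, 0))) = Add(319, Mul(-1, 0)) = Add(319, 0) = 319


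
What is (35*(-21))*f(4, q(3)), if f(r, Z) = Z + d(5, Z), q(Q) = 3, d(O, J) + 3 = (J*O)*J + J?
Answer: -35280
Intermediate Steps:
d(O, J) = -3 + J + O*J² (d(O, J) = -3 + ((J*O)*J + J) = -3 + (O*J² + J) = -3 + (J + O*J²) = -3 + J + O*J²)
f(r, Z) = -3 + 2*Z + 5*Z² (f(r, Z) = Z + (-3 + Z + 5*Z²) = -3 + 2*Z + 5*Z²)
(35*(-21))*f(4, q(3)) = (35*(-21))*(-3 + 2*3 + 5*3²) = -735*(-3 + 6 + 5*9) = -735*(-3 + 6 + 45) = -735*48 = -35280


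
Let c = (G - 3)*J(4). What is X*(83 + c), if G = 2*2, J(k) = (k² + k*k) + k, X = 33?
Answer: 3927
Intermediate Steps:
J(k) = k + 2*k² (J(k) = (k² + k²) + k = 2*k² + k = k + 2*k²)
G = 4
c = 36 (c = (4 - 3)*(4*(1 + 2*4)) = 1*(4*(1 + 8)) = 1*(4*9) = 1*36 = 36)
X*(83 + c) = 33*(83 + 36) = 33*119 = 3927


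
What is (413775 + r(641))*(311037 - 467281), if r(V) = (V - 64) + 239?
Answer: -64777356204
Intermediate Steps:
r(V) = 175 + V (r(V) = (-64 + V) + 239 = 175 + V)
(413775 + r(641))*(311037 - 467281) = (413775 + (175 + 641))*(311037 - 467281) = (413775 + 816)*(-156244) = 414591*(-156244) = -64777356204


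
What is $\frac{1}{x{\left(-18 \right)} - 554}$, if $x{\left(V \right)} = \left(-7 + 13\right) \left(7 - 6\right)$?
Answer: $- \frac{1}{548} \approx -0.0018248$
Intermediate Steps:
$x{\left(V \right)} = 6$ ($x{\left(V \right)} = 6 \cdot 1 = 6$)
$\frac{1}{x{\left(-18 \right)} - 554} = \frac{1}{6 - 554} = \frac{1}{-548} = - \frac{1}{548}$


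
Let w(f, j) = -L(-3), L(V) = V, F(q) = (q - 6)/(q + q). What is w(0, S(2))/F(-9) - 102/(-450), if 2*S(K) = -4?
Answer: 287/75 ≈ 3.8267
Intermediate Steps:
F(q) = (-6 + q)/(2*q) (F(q) = (-6 + q)/((2*q)) = (-6 + q)*(1/(2*q)) = (-6 + q)/(2*q))
S(K) = -2 (S(K) = (½)*(-4) = -2)
w(f, j) = 3 (w(f, j) = -1*(-3) = 3)
w(0, S(2))/F(-9) - 102/(-450) = 3/(((½)*(-6 - 9)/(-9))) - 102/(-450) = 3/(((½)*(-⅑)*(-15))) - 102*(-1/450) = 3/(⅚) + 17/75 = 3*(6/5) + 17/75 = 18/5 + 17/75 = 287/75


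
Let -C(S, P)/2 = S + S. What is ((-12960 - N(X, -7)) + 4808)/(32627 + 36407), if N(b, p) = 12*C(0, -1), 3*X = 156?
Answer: -4076/34517 ≈ -0.11809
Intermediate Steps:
X = 52 (X = (1/3)*156 = 52)
C(S, P) = -4*S (C(S, P) = -2*(S + S) = -4*S)
N(b, p) = 0 (N(b, p) = 12*(-4*0) = 12*0 = 0)
((-12960 - N(X, -7)) + 4808)/(32627 + 36407) = ((-12960 - 1*0) + 4808)/(32627 + 36407) = ((-12960 + 0) + 4808)/69034 = (-12960 + 4808)*(1/69034) = -8152*1/69034 = -4076/34517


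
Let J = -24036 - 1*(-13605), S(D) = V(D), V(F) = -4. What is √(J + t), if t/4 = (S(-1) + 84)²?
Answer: √15169 ≈ 123.16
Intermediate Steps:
S(D) = -4
t = 25600 (t = 4*(-4 + 84)² = 4*80² = 4*6400 = 25600)
J = -10431 (J = -24036 + 13605 = -10431)
√(J + t) = √(-10431 + 25600) = √15169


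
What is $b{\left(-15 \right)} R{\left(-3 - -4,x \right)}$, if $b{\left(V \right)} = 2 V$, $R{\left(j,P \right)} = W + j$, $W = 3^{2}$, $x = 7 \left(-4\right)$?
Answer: $-300$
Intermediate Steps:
$x = -28$
$W = 9$
$R{\left(j,P \right)} = 9 + j$
$b{\left(-15 \right)} R{\left(-3 - -4,x \right)} = 2 \left(-15\right) \left(9 - -1\right) = - 30 \left(9 + \left(-3 + 4\right)\right) = - 30 \left(9 + 1\right) = \left(-30\right) 10 = -300$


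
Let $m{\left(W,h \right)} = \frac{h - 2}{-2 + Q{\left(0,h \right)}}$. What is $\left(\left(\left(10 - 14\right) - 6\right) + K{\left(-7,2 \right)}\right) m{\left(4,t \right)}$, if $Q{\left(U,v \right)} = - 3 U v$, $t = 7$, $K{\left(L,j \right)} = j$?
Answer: $20$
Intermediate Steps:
$Q{\left(U,v \right)} = - 3 U v$
$m{\left(W,h \right)} = 1 - \frac{h}{2}$ ($m{\left(W,h \right)} = \frac{h - 2}{-2 - 0 h} = \frac{-2 + h}{-2 + 0} = \frac{-2 + h}{-2} = \left(-2 + h\right) \left(- \frac{1}{2}\right) = 1 - \frac{h}{2}$)
$\left(\left(\left(10 - 14\right) - 6\right) + K{\left(-7,2 \right)}\right) m{\left(4,t \right)} = \left(\left(\left(10 - 14\right) - 6\right) + 2\right) \left(1 - \frac{7}{2}\right) = \left(\left(-4 - 6\right) + 2\right) \left(1 - \frac{7}{2}\right) = \left(-10 + 2\right) \left(- \frac{5}{2}\right) = \left(-8\right) \left(- \frac{5}{2}\right) = 20$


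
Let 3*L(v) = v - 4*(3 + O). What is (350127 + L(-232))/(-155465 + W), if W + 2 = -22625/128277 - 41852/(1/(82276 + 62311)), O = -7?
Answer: -44904005235/776256796404332 ≈ -5.7847e-5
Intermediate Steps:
W = -776236853820527/128277 (W = -2 + (-22625/128277 - 41852/(1/(82276 + 62311))) = -2 + (-22625*1/128277 - 41852/(1/144587)) = -2 + (-22625/128277 - 41852/1/144587) = -2 + (-22625/128277 - 41852*144587) = -2 + (-22625/128277 - 6051255124) = -2 - 776236853563973/128277 = -776236853820527/128277 ≈ -6.0513e+9)
L(v) = 16/3 + v/3 (L(v) = (v - 4*(3 - 7))/3 = (v - 4*(-4))/3 = (v + 16)/3 = (16 + v)/3 = 16/3 + v/3)
(350127 + L(-232))/(-155465 + W) = (350127 + (16/3 + (⅓)*(-232)))/(-155465 - 776236853820527/128277) = (350127 + (16/3 - 232/3))/(-776256796404332/128277) = (350127 - 72)*(-128277/776256796404332) = 350055*(-128277/776256796404332) = -44904005235/776256796404332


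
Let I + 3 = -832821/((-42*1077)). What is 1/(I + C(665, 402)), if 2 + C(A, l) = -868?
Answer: -15078/12885487 ≈ -0.0011702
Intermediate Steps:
C(A, l) = -870 (C(A, l) = -2 - 868 = -870)
I = 232373/15078 (I = -3 - 832821/((-42*1077)) = -3 - 832821/(-45234) = -3 - 832821*(-1/45234) = -3 + 277607/15078 = 232373/15078 ≈ 15.411)
1/(I + C(665, 402)) = 1/(232373/15078 - 870) = 1/(-12885487/15078) = -15078/12885487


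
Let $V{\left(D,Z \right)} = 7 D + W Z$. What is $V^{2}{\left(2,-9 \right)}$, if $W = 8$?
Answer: $3364$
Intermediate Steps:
$V{\left(D,Z \right)} = 7 D + 8 Z$
$V^{2}{\left(2,-9 \right)} = \left(7 \cdot 2 + 8 \left(-9\right)\right)^{2} = \left(14 - 72\right)^{2} = \left(-58\right)^{2} = 3364$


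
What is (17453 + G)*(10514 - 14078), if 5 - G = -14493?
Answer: -113873364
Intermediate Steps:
G = 14498 (G = 5 - 1*(-14493) = 5 + 14493 = 14498)
(17453 + G)*(10514 - 14078) = (17453 + 14498)*(10514 - 14078) = 31951*(-3564) = -113873364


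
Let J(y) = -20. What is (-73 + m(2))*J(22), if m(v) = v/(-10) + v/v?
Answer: 1444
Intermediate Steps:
m(v) = 1 - v/10 (m(v) = v*(-1/10) + 1 = -v/10 + 1 = 1 - v/10)
(-73 + m(2))*J(22) = (-73 + (1 - 1/10*2))*(-20) = (-73 + (1 - 1/5))*(-20) = (-73 + 4/5)*(-20) = -361/5*(-20) = 1444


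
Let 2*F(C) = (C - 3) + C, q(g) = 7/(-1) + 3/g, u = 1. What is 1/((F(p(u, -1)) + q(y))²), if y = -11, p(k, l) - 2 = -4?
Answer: 484/56169 ≈ 0.0086168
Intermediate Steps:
p(k, l) = -2 (p(k, l) = 2 - 4 = -2)
q(g) = -7 + 3/g (q(g) = 7*(-1) + 3/g = -7 + 3/g)
F(C) = -3/2 + C (F(C) = ((C - 3) + C)/2 = ((-3 + C) + C)/2 = (-3 + 2*C)/2 = -3/2 + C)
1/((F(p(u, -1)) + q(y))²) = 1/(((-3/2 - 2) + (-7 + 3/(-11)))²) = 1/((-7/2 + (-7 + 3*(-1/11)))²) = 1/((-7/2 + (-7 - 3/11))²) = 1/((-7/2 - 80/11)²) = 1/((-237/22)²) = 1/(56169/484) = 484/56169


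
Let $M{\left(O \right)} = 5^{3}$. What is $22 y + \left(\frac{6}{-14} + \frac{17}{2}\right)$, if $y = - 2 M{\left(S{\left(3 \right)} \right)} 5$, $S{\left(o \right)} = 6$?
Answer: $- \frac{384887}{14} \approx -27492.0$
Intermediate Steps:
$M{\left(O \right)} = 125$
$y = -1250$ ($y = \left(-2\right) 125 \cdot 5 = \left(-250\right) 5 = -1250$)
$22 y + \left(\frac{6}{-14} + \frac{17}{2}\right) = 22 \left(-1250\right) + \left(\frac{6}{-14} + \frac{17}{2}\right) = -27500 + \left(6 \left(- \frac{1}{14}\right) + 17 \cdot \frac{1}{2}\right) = -27500 + \left(- \frac{3}{7} + \frac{17}{2}\right) = -27500 + \frac{113}{14} = - \frac{384887}{14}$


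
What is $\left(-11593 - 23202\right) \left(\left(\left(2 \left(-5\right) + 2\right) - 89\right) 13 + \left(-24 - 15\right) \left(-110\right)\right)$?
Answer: $-105394055$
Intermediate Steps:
$\left(-11593 - 23202\right) \left(\left(\left(2 \left(-5\right) + 2\right) - 89\right) 13 + \left(-24 - 15\right) \left(-110\right)\right) = - 34795 \left(\left(\left(-10 + 2\right) - 89\right) 13 - -4290\right) = - 34795 \left(\left(-8 - 89\right) 13 + 4290\right) = - 34795 \left(\left(-97\right) 13 + 4290\right) = - 34795 \left(-1261 + 4290\right) = \left(-34795\right) 3029 = -105394055$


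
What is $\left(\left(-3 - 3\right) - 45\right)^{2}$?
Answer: $2601$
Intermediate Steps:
$\left(\left(-3 - 3\right) - 45\right)^{2} = \left(-6 - 45\right)^{2} = \left(-51\right)^{2} = 2601$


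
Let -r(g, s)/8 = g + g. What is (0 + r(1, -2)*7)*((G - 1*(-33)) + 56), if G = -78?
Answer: -1232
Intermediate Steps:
r(g, s) = -16*g (r(g, s) = -8*(g + g) = -16*g)
(0 + r(1, -2)*7)*((G - 1*(-33)) + 56) = (0 - 16*1*7)*((-78 - 1*(-33)) + 56) = (0 - 16*7)*((-78 + 33) + 56) = (0 - 112)*(-45 + 56) = -112*11 = -1232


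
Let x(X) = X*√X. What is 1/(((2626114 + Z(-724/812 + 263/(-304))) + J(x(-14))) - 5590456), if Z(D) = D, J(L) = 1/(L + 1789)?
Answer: -36162685645085987297744/107198631399387078226592391017 - 53317193216*I*√14/107198631399387078226592391017 ≈ -3.3734e-7 - 1.861e-18*I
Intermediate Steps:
x(X) = X^(3/2)
J(L) = 1/(1789 + L)
1/(((2626114 + Z(-724/812 + 263/(-304))) + J(x(-14))) - 5590456) = 1/(((2626114 + (-724/812 + 263/(-304))) + 1/(1789 + (-14)^(3/2))) - 5590456) = 1/(((2626114 + (-724*1/812 + 263*(-1/304))) + 1/(1789 - 14*I*√14)) - 5590456) = 1/(((2626114 + (-181/203 - 263/304)) + 1/(1789 - 14*I*√14)) - 5590456) = 1/(((2626114 - 108413/61712) + 1/(1789 - 14*I*√14)) - 5590456) = 1/((162062638755/61712 + 1/(1789 - 14*I*√14)) - 5590456) = 1/(-182935581917/61712 + 1/(1789 - 14*I*√14))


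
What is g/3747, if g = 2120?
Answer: 2120/3747 ≈ 0.56579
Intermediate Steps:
g/3747 = 2120/3747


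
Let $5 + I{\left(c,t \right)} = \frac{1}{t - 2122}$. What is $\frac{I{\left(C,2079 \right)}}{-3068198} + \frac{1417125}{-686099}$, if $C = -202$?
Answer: $- \frac{93482357852433}{45259382961443} \approx -2.0655$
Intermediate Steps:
$I{\left(c,t \right)} = -5 + \frac{1}{-2122 + t}$ ($I{\left(c,t \right)} = -5 + \frac{1}{t - 2122} = -5 + \frac{1}{-2122 + t}$)
$\frac{I{\left(C,2079 \right)}}{-3068198} + \frac{1417125}{-686099} = \frac{\frac{1}{-2122 + 2079} \left(10611 - 10395\right)}{-3068198} + \frac{1417125}{-686099} = \frac{10611 - 10395}{-43} \left(- \frac{1}{3068198}\right) + 1417125 \left(- \frac{1}{686099}\right) = \left(- \frac{1}{43}\right) 216 \left(- \frac{1}{3068198}\right) - \frac{1417125}{686099} = \left(- \frac{216}{43}\right) \left(- \frac{1}{3068198}\right) - \frac{1417125}{686099} = \frac{108}{65966257} - \frac{1417125}{686099} = - \frac{93482357852433}{45259382961443}$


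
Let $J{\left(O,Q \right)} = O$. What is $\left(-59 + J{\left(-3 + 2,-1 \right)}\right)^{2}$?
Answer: $3600$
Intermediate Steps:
$\left(-59 + J{\left(-3 + 2,-1 \right)}\right)^{2} = \left(-59 + \left(-3 + 2\right)\right)^{2} = \left(-59 - 1\right)^{2} = \left(-60\right)^{2} = 3600$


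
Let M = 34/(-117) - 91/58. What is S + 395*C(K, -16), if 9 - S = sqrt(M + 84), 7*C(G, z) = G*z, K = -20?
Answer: 126463/7 - sqrt(420283370)/2262 ≈ 18057.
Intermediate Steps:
C(G, z) = G*z/7 (C(G, z) = (G*z)/7 = G*z/7)
M = -12619/6786 (M = 34*(-1/117) - 91*1/58 = -34/117 - 91/58 = -12619/6786 ≈ -1.8596)
S = 9 - sqrt(420283370)/2262 (S = 9 - sqrt(-12619/6786 + 84) = 9 - sqrt(557405/6786) = 9 - sqrt(420283370)/2262 ≈ -0.063136)
S + 395*C(K, -16) = (9 - sqrt(420283370)/2262) + 395*((1/7)*(-20)*(-16)) = (9 - sqrt(420283370)/2262) + 395*(320/7) = (9 - sqrt(420283370)/2262) + 126400/7 = 126463/7 - sqrt(420283370)/2262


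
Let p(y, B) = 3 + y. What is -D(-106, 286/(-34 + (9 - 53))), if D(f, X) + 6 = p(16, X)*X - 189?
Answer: 794/3 ≈ 264.67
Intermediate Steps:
D(f, X) = -195 + 19*X (D(f, X) = -6 + ((3 + 16)*X - 189) = -6 + (19*X - 189) = -6 + (-189 + 19*X) = -195 + 19*X)
-D(-106, 286/(-34 + (9 - 53))) = -(-195 + 19*(286/(-34 + (9 - 53)))) = -(-195 + 19*(286/(-34 - 44))) = -(-195 + 19*(286/(-78))) = -(-195 + 19*(286*(-1/78))) = -(-195 + 19*(-11/3)) = -(-195 - 209/3) = -1*(-794/3) = 794/3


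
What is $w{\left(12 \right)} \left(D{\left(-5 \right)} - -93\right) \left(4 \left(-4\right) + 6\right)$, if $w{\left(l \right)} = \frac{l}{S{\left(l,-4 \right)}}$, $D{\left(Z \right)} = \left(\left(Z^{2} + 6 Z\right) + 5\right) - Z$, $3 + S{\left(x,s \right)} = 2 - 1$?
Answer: $5880$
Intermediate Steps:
$S{\left(x,s \right)} = -2$ ($S{\left(x,s \right)} = -3 + \left(2 - 1\right) = -3 + 1 = -2$)
$D{\left(Z \right)} = 5 + Z^{2} + 5 Z$ ($D{\left(Z \right)} = \left(5 + Z^{2} + 6 Z\right) - Z = 5 + Z^{2} + 5 Z$)
$w{\left(l \right)} = - \frac{l}{2}$ ($w{\left(l \right)} = \frac{l}{-2} = l \left(- \frac{1}{2}\right) = - \frac{l}{2}$)
$w{\left(12 \right)} \left(D{\left(-5 \right)} - -93\right) \left(4 \left(-4\right) + 6\right) = \left(- \frac{1}{2}\right) 12 \left(\left(5 + \left(-5\right)^{2} + 5 \left(-5\right)\right) - -93\right) \left(4 \left(-4\right) + 6\right) = - 6 \left(\left(5 + 25 - 25\right) + 93\right) \left(-16 + 6\right) = - 6 \left(5 + 93\right) \left(-10\right) = \left(-6\right) 98 \left(-10\right) = \left(-588\right) \left(-10\right) = 5880$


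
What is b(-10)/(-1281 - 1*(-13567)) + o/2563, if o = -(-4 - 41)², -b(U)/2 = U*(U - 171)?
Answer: -17078605/15744509 ≈ -1.0847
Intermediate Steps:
b(U) = -2*U*(-171 + U) (b(U) = -2*U*(U - 171) = -2*U*(-171 + U))
o = -2025 (o = -1*(-45)² = -1*2025 = -2025)
b(-10)/(-1281 - 1*(-13567)) + o/2563 = (2*(-10)*(171 - 1*(-10)))/(-1281 - 1*(-13567)) - 2025/2563 = (2*(-10)*(171 + 10))/(-1281 + 13567) - 2025*1/2563 = (2*(-10)*181)/12286 - 2025/2563 = -3620*1/12286 - 2025/2563 = -1810/6143 - 2025/2563 = -17078605/15744509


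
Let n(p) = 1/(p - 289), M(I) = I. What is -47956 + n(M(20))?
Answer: -12900165/269 ≈ -47956.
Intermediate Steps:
n(p) = 1/(-289 + p)
-47956 + n(M(20)) = -47956 + 1/(-289 + 20) = -47956 + 1/(-269) = -47956 - 1/269 = -12900165/269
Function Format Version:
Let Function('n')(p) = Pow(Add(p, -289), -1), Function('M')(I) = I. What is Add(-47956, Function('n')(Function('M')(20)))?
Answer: Rational(-12900165, 269) ≈ -47956.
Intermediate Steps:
Function('n')(p) = Pow(Add(-289, p), -1)
Add(-47956, Function('n')(Function('M')(20))) = Add(-47956, Pow(Add(-289, 20), -1)) = Add(-47956, Pow(-269, -1)) = Add(-47956, Rational(-1, 269)) = Rational(-12900165, 269)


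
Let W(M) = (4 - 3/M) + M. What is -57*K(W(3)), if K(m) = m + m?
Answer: -684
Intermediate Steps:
W(M) = 4 + M - 3/M
K(m) = 2*m
-57*K(W(3)) = -114*(4 + 3 - 3/3) = -114*(4 + 3 - 3*⅓) = -114*(4 + 3 - 1) = -114*6 = -57*12 = -684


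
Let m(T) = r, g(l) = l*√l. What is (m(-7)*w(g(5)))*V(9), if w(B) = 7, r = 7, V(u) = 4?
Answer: 196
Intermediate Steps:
g(l) = l^(3/2)
m(T) = 7
(m(-7)*w(g(5)))*V(9) = (7*7)*4 = 49*4 = 196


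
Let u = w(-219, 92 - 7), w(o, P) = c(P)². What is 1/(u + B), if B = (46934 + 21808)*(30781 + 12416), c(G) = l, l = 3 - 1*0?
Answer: 1/2969448183 ≈ 3.3676e-10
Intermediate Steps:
l = 3 (l = 3 + 0 = 3)
c(G) = 3
B = 2969448174 (B = 68742*43197 = 2969448174)
w(o, P) = 9 (w(o, P) = 3² = 9)
u = 9
1/(u + B) = 1/(9 + 2969448174) = 1/2969448183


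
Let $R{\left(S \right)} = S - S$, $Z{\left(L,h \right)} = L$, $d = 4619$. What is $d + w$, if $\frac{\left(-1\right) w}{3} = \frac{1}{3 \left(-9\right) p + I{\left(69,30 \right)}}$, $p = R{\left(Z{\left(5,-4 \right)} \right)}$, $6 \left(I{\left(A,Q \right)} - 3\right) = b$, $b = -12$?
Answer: $4616$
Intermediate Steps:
$R{\left(S \right)} = 0$
$I{\left(A,Q \right)} = 1$ ($I{\left(A,Q \right)} = 3 + \frac{1}{6} \left(-12\right) = 3 - 2 = 1$)
$p = 0$
$w = -3$ ($w = - \frac{3}{3 \left(-9\right) 0 + 1} = - \frac{3}{\left(-27\right) 0 + 1} = - \frac{3}{0 + 1} = - \frac{3}{1} = \left(-3\right) 1 = -3$)
$d + w = 4619 - 3 = 4616$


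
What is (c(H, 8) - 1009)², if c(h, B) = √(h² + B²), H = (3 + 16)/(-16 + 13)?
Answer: (3027 - √937)²/9 ≈ 9.9759e+5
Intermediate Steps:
H = -19/3 (H = 19/(-3) = 19*(-⅓) = -19/3 ≈ -6.3333)
c(h, B) = √(B² + h²)
(c(H, 8) - 1009)² = (√(8² + (-19/3)²) - 1009)² = (√(64 + 361/9) - 1009)² = (√(937/9) - 1009)² = (√937/3 - 1009)² = (-1009 + √937/3)²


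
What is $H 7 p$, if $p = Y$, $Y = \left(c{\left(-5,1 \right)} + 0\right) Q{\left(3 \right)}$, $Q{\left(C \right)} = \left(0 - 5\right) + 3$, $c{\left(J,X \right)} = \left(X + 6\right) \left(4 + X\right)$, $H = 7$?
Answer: $-3430$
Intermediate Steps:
$c{\left(J,X \right)} = \left(4 + X\right) \left(6 + X\right)$ ($c{\left(J,X \right)} = \left(6 + X\right) \left(4 + X\right) = \left(4 + X\right) \left(6 + X\right)$)
$Q{\left(C \right)} = -2$ ($Q{\left(C \right)} = -5 + 3 = -2$)
$Y = -70$ ($Y = \left(\left(24 + 1^{2} + 10 \cdot 1\right) + 0\right) \left(-2\right) = \left(\left(24 + 1 + 10\right) + 0\right) \left(-2\right) = \left(35 + 0\right) \left(-2\right) = 35 \left(-2\right) = -70$)
$p = -70$
$H 7 p = 7 \cdot 7 \left(-70\right) = 49 \left(-70\right) = -3430$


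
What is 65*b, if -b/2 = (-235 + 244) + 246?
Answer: -33150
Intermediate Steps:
b = -510 (b = -2*((-235 + 244) + 246) = -2*(9 + 246) = -2*255 = -510)
65*b = 65*(-510) = -33150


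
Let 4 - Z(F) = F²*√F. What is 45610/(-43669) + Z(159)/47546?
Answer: -1084199192/1038143137 - 25281*√159/47546 ≈ -7.7491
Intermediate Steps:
Z(F) = 4 - F^(5/2) (Z(F) = 4 - F²*√F = 4 - F^(5/2))
45610/(-43669) + Z(159)/47546 = 45610/(-43669) + (4 - 159^(5/2))/47546 = 45610*(-1/43669) + (4 - 25281*√159)*(1/47546) = -45610/43669 + (4 - 25281*√159)*(1/47546) = -45610/43669 + (2/23773 - 25281*√159/47546) = -1084199192/1038143137 - 25281*√159/47546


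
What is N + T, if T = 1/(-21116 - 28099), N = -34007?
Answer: -1673654506/49215 ≈ -34007.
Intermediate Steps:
T = -1/49215 (T = 1/(-49215) = -1/49215 ≈ -2.0319e-5)
N + T = -34007 - 1/49215 = -1673654506/49215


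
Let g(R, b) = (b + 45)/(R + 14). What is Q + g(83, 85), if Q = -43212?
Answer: -4191434/97 ≈ -43211.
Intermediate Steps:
g(R, b) = (45 + b)/(14 + R)
Q + g(83, 85) = -43212 + (45 + 85)/(14 + 83) = -43212 + 130/97 = -4191434/97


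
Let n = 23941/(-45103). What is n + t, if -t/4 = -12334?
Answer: 2225177667/45103 ≈ 49336.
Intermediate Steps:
t = 49336 (t = -4*(-12334) = 49336)
n = -23941/45103 (n = 23941*(-1/45103) = -23941/45103 ≈ -0.53081)
n + t = -23941/45103 + 49336 = 2225177667/45103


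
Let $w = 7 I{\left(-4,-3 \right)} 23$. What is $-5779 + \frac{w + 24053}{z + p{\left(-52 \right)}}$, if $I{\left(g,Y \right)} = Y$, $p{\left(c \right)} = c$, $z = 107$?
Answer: $- \frac{58855}{11} \approx -5350.5$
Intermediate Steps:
$w = -483$ ($w = 7 \left(-3\right) 23 = \left(-21\right) 23 = -483$)
$-5779 + \frac{w + 24053}{z + p{\left(-52 \right)}} = -5779 + \frac{-483 + 24053}{107 - 52} = -5779 + \frac{23570}{55} = -5779 + 23570 \cdot \frac{1}{55} = -5779 + \frac{4714}{11} = - \frac{58855}{11}$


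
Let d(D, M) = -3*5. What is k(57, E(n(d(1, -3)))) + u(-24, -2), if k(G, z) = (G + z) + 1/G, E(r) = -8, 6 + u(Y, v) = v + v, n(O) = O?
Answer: 2224/57 ≈ 39.018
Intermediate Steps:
d(D, M) = -15
u(Y, v) = -6 + 2*v (u(Y, v) = -6 + (v + v) = -6 + 2*v)
k(G, z) = G + z + 1/G
k(57, E(n(d(1, -3)))) + u(-24, -2) = (57 - 8 + 1/57) + (-6 + 2*(-2)) = (57 - 8 + 1/57) + (-6 - 4) = 2794/57 - 10 = 2224/57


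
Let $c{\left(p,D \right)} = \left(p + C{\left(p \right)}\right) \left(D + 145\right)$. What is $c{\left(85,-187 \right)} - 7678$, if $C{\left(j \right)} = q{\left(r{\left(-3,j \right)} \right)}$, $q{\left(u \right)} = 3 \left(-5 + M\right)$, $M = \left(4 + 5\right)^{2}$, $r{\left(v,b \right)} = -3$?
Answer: $-20824$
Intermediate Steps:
$M = 81$ ($M = 9^{2} = 81$)
$q{\left(u \right)} = 228$ ($q{\left(u \right)} = 3 \left(-5 + 81\right) = 3 \cdot 76 = 228$)
$C{\left(j \right)} = 228$
$c{\left(p,D \right)} = \left(145 + D\right) \left(228 + p\right)$ ($c{\left(p,D \right)} = \left(p + 228\right) \left(D + 145\right) = \left(228 + p\right) \left(145 + D\right) = \left(145 + D\right) \left(228 + p\right)$)
$c{\left(85,-187 \right)} - 7678 = \left(33060 + 145 \cdot 85 + 228 \left(-187\right) - 15895\right) - 7678 = \left(33060 + 12325 - 42636 - 15895\right) - 7678 = -13146 - 7678 = -20824$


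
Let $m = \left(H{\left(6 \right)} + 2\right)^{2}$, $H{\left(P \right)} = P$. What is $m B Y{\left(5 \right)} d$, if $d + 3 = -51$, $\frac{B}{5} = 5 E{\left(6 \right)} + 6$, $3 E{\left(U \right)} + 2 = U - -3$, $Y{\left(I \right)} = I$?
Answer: $-1526400$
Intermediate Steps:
$E{\left(U \right)} = \frac{1}{3} + \frac{U}{3}$ ($E{\left(U \right)} = - \frac{2}{3} + \frac{U - -3}{3} = - \frac{2}{3} + \frac{U + 3}{3} = - \frac{2}{3} + \frac{3 + U}{3} = - \frac{2}{3} + \left(1 + \frac{U}{3}\right) = \frac{1}{3} + \frac{U}{3}$)
$m = 64$ ($m = \left(6 + 2\right)^{2} = 8^{2} = 64$)
$B = \frac{265}{3}$ ($B = 5 \left(5 \left(\frac{1}{3} + \frac{1}{3} \cdot 6\right) + 6\right) = 5 \left(5 \left(\frac{1}{3} + 2\right) + 6\right) = 5 \left(5 \cdot \frac{7}{3} + 6\right) = 5 \left(\frac{35}{3} + 6\right) = 5 \cdot \frac{53}{3} = \frac{265}{3} \approx 88.333$)
$d = -54$ ($d = -3 - 51 = -54$)
$m B Y{\left(5 \right)} d = 64 \cdot \frac{265}{3} \cdot 5 \left(-54\right) = \frac{16960}{3} \cdot 5 \left(-54\right) = \frac{84800}{3} \left(-54\right) = -1526400$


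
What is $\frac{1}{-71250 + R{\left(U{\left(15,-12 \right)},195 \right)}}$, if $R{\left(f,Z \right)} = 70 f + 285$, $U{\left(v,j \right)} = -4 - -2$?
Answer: $- \frac{1}{71105} \approx -1.4064 \cdot 10^{-5}$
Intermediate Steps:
$U{\left(v,j \right)} = -2$ ($U{\left(v,j \right)} = -4 + 2 = -2$)
$R{\left(f,Z \right)} = 285 + 70 f$
$\frac{1}{-71250 + R{\left(U{\left(15,-12 \right)},195 \right)}} = \frac{1}{-71250 + \left(285 + 70 \left(-2\right)\right)} = \frac{1}{-71250 + \left(285 - 140\right)} = \frac{1}{-71250 + 145} = \frac{1}{-71105} = - \frac{1}{71105}$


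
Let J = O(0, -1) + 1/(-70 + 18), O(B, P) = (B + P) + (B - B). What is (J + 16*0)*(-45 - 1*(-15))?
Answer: 795/26 ≈ 30.577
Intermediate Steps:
O(B, P) = B + P (O(B, P) = (B + P) + 0 = B + P)
J = -53/52 (J = (0 - 1) + 1/(-70 + 18) = -1 + 1/(-52) = -1 - 1/52 = -53/52 ≈ -1.0192)
(J + 16*0)*(-45 - 1*(-15)) = (-53/52 + 16*0)*(-45 - 1*(-15)) = (-53/52 + 0)*(-45 + 15) = -53/52*(-30) = 795/26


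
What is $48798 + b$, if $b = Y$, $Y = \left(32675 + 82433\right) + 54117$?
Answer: $218023$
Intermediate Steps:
$Y = 169225$ ($Y = 115108 + 54117 = 169225$)
$b = 169225$
$48798 + b = 48798 + 169225 = 218023$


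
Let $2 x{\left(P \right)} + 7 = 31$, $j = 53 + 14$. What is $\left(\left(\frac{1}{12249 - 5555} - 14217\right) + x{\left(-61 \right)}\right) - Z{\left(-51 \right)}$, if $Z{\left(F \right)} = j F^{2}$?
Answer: $- \frac{1261631567}{6694} \approx -1.8847 \cdot 10^{5}$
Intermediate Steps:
$j = 67$
$x{\left(P \right)} = 12$ ($x{\left(P \right)} = - \frac{7}{2} + \frac{1}{2} \cdot 31 = - \frac{7}{2} + \frac{31}{2} = 12$)
$Z{\left(F \right)} = 67 F^{2}$
$\left(\left(\frac{1}{12249 - 5555} - 14217\right) + x{\left(-61 \right)}\right) - Z{\left(-51 \right)} = \left(\left(\frac{1}{12249 - 5555} - 14217\right) + 12\right) - 67 \left(-51\right)^{2} = \left(\left(\frac{1}{6694} - 14217\right) + 12\right) - 67 \cdot 2601 = \left(\left(\frac{1}{6694} - 14217\right) + 12\right) - 174267 = \left(- \frac{95168597}{6694} + 12\right) - 174267 = - \frac{95088269}{6694} - 174267 = - \frac{1261631567}{6694}$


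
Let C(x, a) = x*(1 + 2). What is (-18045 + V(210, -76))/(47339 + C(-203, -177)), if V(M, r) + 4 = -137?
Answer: -9093/23365 ≈ -0.38917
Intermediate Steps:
C(x, a) = 3*x (C(x, a) = x*3 = 3*x)
V(M, r) = -141 (V(M, r) = -4 - 137 = -141)
(-18045 + V(210, -76))/(47339 + C(-203, -177)) = (-18045 - 141)/(47339 + 3*(-203)) = -18186/(47339 - 609) = -18186/46730 = -18186*1/46730 = -9093/23365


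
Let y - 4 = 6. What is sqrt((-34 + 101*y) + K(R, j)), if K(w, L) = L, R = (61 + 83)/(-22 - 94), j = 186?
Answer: sqrt(1162) ≈ 34.088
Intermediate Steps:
y = 10 (y = 4 + 6 = 10)
R = -36/29 (R = 144/(-116) = 144*(-1/116) = -36/29 ≈ -1.2414)
sqrt((-34 + 101*y) + K(R, j)) = sqrt((-34 + 101*10) + 186) = sqrt((-34 + 1010) + 186) = sqrt(976 + 186) = sqrt(1162)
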